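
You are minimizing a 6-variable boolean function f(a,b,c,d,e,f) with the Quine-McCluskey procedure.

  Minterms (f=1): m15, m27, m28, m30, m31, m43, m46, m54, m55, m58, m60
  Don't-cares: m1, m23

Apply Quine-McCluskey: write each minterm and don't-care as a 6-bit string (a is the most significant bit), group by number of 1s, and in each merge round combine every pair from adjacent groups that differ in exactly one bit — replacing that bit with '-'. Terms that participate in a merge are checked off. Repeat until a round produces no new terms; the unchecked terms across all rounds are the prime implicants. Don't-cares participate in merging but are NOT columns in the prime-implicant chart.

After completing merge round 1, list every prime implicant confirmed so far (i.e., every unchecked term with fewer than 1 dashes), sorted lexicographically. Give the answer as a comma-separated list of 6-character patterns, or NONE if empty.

size-2^0 implicants → 000001  001111(✓)  010111(✓)  011011(✓)  011100(✓)  011110(✓)  011111(✓)  101011  101110  110110(✓)  110111(✓)  111010  111100(✓)
size-2^1 implicants → -10111  -11100  0-1111  01-111  011-11  0111-0  01111-  11011-
Unchecked terms (primes): -10111, -11100, 0-1111, 000001, 01-111, 011-11, 0111-0, 01111-, 101011, 101110, 11011-, 111010

000001, 101011, 101110, 111010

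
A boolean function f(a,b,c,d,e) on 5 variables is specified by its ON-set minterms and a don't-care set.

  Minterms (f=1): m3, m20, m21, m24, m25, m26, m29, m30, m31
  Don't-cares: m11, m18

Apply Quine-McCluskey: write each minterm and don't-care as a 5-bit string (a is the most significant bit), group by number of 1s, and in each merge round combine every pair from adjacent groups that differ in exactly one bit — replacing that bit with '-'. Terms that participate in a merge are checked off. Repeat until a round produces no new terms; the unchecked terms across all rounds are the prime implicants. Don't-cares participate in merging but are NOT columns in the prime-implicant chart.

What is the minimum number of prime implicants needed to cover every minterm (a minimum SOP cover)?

5

size-2^0 implicants → 00011(✓)  01011(✓)  10010(✓)  10100(✓)  10101(✓)  11000(✓)  11001(✓)  11010(✓)  11101(✓)  11110(✓)  11111(✓)
size-2^1 implicants → 0-011  1-010  1-101  1010-  11-01  11-10  110-0  1100-  111-1  1111-
Unchecked terms (primes): 0-011, 1-010, 1-101, 1010-, 11-01, 11-10, 110-0, 1100-, 111-1, 1111-
Minterm coverage:
  m3 ⊆ 0-011 [E]
  m20 ⊆ 1010- [E]
  m21 ⊆ 1-101,1010-
  m24 ⊆ 110-0,1100-
  m25 ⊆ 11-01,1100-
  m26 ⊆ 1-010,11-10,110-0
  m29 ⊆ 1-101,11-01,111-1
  m30 ⊆ 11-10,1111-
  m31 ⊆ 111-1,1111-
E = {0-011, 1010-}
Petrick residual → 11-01, 110-0, 1111-
Cover = a'c'de + ab'cd' + abd'e + abc'e' + abcd  |cover|=5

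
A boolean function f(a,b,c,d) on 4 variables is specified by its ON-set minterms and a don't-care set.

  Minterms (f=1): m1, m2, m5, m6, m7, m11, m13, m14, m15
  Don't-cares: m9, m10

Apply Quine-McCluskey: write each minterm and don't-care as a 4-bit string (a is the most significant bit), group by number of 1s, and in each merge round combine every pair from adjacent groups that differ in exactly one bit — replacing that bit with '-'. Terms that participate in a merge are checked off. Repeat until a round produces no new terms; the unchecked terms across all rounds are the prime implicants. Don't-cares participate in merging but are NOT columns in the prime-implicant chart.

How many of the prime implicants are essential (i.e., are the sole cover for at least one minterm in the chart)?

size-2^0 implicants → 0001(✓)  0010(✓)  0101(✓)  0110(✓)  0111(✓)  1001(✓)  1010(✓)  1011(✓)  1101(✓)  1110(✓)  1111(✓)
size-2^1 implicants → -001(✓)  -010(✓)  -101(✓)  -110(✓)  -111(✓)  0-01(✓)  0-10(✓)  01-1(✓)  011-(✓)  1-01(✓)  1-10(✓)  1-11(✓)  10-1(✓)  101-(✓)  11-1(✓)  111-(✓)
size-2^2 implicants → --01  --10  -1-1  -11-  1--1  1-1-
Unchecked terms (primes): --01, --10, -1-1, -11-, 1--1, 1-1-
Minterm coverage:
  m1 ⊆ --01 [E]
  m2 ⊆ --10 [E]
  m5 ⊆ --01,-1-1
  m6 ⊆ --10,-11-
  m7 ⊆ -1-1,-11-
  m11 ⊆ 1--1,1-1-
  m13 ⊆ --01,-1-1,1--1
  m14 ⊆ --10,-11-,1-1-
  m15 ⊆ -1-1,-11-,1--1,1-1-
E = {--01, --10}

2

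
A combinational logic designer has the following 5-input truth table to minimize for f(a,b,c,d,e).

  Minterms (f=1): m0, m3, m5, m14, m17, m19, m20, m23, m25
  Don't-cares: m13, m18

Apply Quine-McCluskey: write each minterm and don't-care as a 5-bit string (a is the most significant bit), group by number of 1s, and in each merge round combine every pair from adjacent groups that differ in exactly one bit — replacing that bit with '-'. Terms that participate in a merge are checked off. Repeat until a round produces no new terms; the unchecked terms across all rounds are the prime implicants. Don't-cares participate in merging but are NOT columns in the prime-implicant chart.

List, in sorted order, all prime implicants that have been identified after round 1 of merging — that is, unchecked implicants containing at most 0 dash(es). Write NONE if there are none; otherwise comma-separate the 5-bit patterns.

size-2^0 implicants → 00000  00011(✓)  00101(✓)  01101(✓)  01110  10001(✓)  10010(✓)  10011(✓)  10100  10111(✓)  11001(✓)
size-2^1 implicants → -0011  0-101  1-001  10-11  100-1  1001-
Unchecked terms (primes): -0011, 0-101, 00000, 01110, 1-001, 10-11, 100-1, 1001-, 10100

00000, 01110, 10100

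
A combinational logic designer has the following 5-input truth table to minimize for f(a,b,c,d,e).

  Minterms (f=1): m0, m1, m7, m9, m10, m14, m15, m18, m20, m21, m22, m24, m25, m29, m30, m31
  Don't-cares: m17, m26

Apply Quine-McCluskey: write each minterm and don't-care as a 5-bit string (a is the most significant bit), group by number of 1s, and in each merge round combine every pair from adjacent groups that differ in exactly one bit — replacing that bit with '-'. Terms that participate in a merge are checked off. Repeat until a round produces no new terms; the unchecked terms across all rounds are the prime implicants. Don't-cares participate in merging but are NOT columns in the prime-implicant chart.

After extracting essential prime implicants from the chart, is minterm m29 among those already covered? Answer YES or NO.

Round 0: 00000✓ 00001✓ 00111✓ 01001✓ 01010✓ 01110✓ 01111✓ 10001✓ 10010✓ 10100✓ 10101✓ 10110✓ 11000✓ 11001✓ 11010✓ 11101✓ 11110✓ 11111✓
Round 1: -0001✓ -1001✓ -1010✓ -1110✓ -1111✓ 0-001✓ 0-111 0000- 01-10✓ 0111-✓ 1-001✓ 1-010✓ 1-101✓ 1-110✓ 10-01✓ 10-10✓ 101-0 1010- 11-01✓ 11-10✓ 110-0 1100- 111-1 1111-✓
Round 2: --001 -1-10 -111- 1--01 1--10
PIs = {--001, -1-10, -111-, 0-111, 0000-, 1--01, 1--10, 101-0, 1010-, 110-0, 1100-, 111-1}
Coverage chart:
  m0: 0000- ←essential
  m1: --001,0000-
  m7: 0-111 ←essential
  m9: --001 ←essential
  m10: -1-10 ←essential
  m14: -1-10,-111-
  m15: -111-,0-111
  m18: 1--10 ←essential
  m20: 101-0,1010-
  m21: 1--01,1010-
  m22: 1--10,101-0
  m24: 110-0,1100-
  m25: --001,1--01,1100-
  m29: 1--01,111-1
  m30: -1-10,-111-,1--10
  m31: -111-,111-1
Essential: --001, -1-10, 0-111, 0000-, 1--10

NO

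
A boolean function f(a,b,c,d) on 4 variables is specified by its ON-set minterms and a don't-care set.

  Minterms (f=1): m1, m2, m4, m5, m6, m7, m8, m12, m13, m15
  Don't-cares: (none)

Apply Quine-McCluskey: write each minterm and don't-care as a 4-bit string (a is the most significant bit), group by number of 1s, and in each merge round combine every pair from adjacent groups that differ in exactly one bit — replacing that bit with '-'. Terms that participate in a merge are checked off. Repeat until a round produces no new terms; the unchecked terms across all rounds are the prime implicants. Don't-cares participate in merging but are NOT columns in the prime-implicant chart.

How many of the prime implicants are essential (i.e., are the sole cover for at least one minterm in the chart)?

Round 0: 0001✓ 0010✓ 0100✓ 0101✓ 0110✓ 0111✓ 1000✓ 1100✓ 1101✓ 1111✓
Round 1: -100✓ -101✓ -111✓ 0-01 0-10 01-0✓ 01-1✓ 010-✓ 011-✓ 1-00 11-1✓ 110-✓
Round 2: -1-1 -10- 01--
PIs = {-1-1, -10-, 0-01, 0-10, 01--, 1-00}
Coverage chart:
  m1: 0-01 ←essential
  m2: 0-10 ←essential
  m4: -10-,01--
  m5: -1-1,-10-,0-01,01--
  m6: 0-10,01--
  m7: -1-1,01--
  m8: 1-00 ←essential
  m12: -10-,1-00
  m13: -1-1,-10-
  m15: -1-1 ←essential
Essential: -1-1, 0-01, 0-10, 1-00

4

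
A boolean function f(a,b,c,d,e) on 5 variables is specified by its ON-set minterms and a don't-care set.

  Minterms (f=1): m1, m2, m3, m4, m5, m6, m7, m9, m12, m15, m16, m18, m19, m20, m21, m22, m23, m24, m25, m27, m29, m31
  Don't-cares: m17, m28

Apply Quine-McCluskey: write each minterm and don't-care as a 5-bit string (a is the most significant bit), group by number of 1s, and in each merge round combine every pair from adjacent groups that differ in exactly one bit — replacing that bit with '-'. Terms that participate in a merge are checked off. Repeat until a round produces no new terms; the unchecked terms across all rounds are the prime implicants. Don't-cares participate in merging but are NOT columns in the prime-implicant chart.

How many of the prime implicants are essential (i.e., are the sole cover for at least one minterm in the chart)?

6

size-2^0 implicants → 00001(✓)  00010(✓)  00011(✓)  00100(✓)  00101(✓)  00110(✓)  00111(✓)  01001(✓)  01100(✓)  01111(✓)  10000(✓)  10001(✓)  10010(✓)  10011(✓)  10100(✓)  10101(✓)  10110(✓)  10111(✓)  11000(✓)  11001(✓)  11011(✓)  11100(✓)  11101(✓)  11111(✓)
size-2^1 implicants → -0001(✓)  -0010(✓)  -0011(✓)  -0100(✓)  -0101(✓)  -0110(✓)  -0111(✓)  -1001(✓)  -1100(✓)  -1111(✓)  0-001(✓)  0-100(✓)  0-111(✓)  00-01(✓)  00-10(✓)  00-11(✓)  000-1(✓)  0001-(✓)  001-0(✓)  001-1(✓)  0010-(✓)  0011-(✓)  1-000(✓)  1-001(✓)  1-011(✓)  1-100(✓)  1-101(✓)  1-111(✓)  10-00(✓)  10-01(✓)  10-10(✓)  10-11(✓)  100-0(✓)  100-1(✓)  1000-(✓)  1001-(✓)  101-0(✓)  101-1(✓)  1010-(✓)  1011-(✓)  11-00(✓)  11-01(✓)  11-11(✓)  110-1(✓)  1100-(✓)  111-1(✓)  1110-(✓)
size-2^2 implicants → --001  --100  --111  -0-01(✓)  -0-10(✓)  -0-11(✓)  -00-1(✓)  -001-(✓)  -01-0(✓)  -01-1(✓)  -010-(✓)  -011-(✓)  00--1(✓)  00-1-(✓)  001--(✓)  1--00(✓)  1--01(✓)  1--11(✓)  1-0-1(✓)  1-00-(✓)  1-1-1(✓)  1-10-(✓)  10--0(✓)  10--1(✓)  10-0-(✓)  10-1-(✓)  100--(✓)  101--(✓)  11--1(✓)  11-0-(✓)
size-2^3 implicants → -0--1  -0-1-  -01--  1---1  1--0-  10---
Unchecked terms (primes): --001, --100, --111, -0--1, -0-1-, -01--, 1---1, 1--0-, 10---
Minterm coverage:
  m1 ⊆ --001,-0--1
  m2 ⊆ -0-1- [E]
  m3 ⊆ -0--1,-0-1-
  m4 ⊆ --100,-01--
  m5 ⊆ -0--1,-01--
  m6 ⊆ -0-1-,-01--
  m7 ⊆ --111,-0--1,-0-1-,-01--
  m9 ⊆ --001 [E]
  m12 ⊆ --100 [E]
  m15 ⊆ --111 [E]
  m16 ⊆ 1--0-,10---
  m18 ⊆ -0-1-,10---
  m19 ⊆ -0--1,-0-1-,1---1,10---
  m20 ⊆ --100,-01--,1--0-,10---
  m21 ⊆ -0--1,-01--,1---1,1--0-,10---
  m22 ⊆ -0-1-,-01--,10---
  m23 ⊆ --111,-0--1,-0-1-,-01--,1---1,10---
  m24 ⊆ 1--0- [E]
  m25 ⊆ --001,1---1,1--0-
  m27 ⊆ 1---1 [E]
  m29 ⊆ 1---1,1--0-
  m31 ⊆ --111,1---1
E = {--001, --100, --111, -0-1-, 1---1, 1--0-}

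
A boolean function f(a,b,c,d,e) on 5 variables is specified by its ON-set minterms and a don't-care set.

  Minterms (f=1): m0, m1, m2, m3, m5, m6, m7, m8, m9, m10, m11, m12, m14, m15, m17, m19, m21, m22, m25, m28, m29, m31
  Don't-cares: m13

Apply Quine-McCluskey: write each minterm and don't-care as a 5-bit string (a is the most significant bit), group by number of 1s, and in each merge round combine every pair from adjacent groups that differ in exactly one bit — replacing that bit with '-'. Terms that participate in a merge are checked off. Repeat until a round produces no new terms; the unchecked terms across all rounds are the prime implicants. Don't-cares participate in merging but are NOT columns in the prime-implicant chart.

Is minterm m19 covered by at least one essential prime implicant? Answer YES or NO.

size-2^0 implicants → 00000(✓)  00001(✓)  00010(✓)  00011(✓)  00101(✓)  00110(✓)  00111(✓)  01000(✓)  01001(✓)  01010(✓)  01011(✓)  01100(✓)  01101(✓)  01110(✓)  01111(✓)  10001(✓)  10011(✓)  10101(✓)  10110(✓)  11001(✓)  11100(✓)  11101(✓)  11111(✓)
size-2^1 implicants → -0001(✓)  -0011(✓)  -0101(✓)  -0110  -1001(✓)  -1100(✓)  -1101(✓)  -1111(✓)  0-000(✓)  0-001(✓)  0-010(✓)  0-011(✓)  0-101(✓)  0-110(✓)  0-111(✓)  00-01(✓)  00-10(✓)  00-11(✓)  000-0(✓)  000-1(✓)  0000-(✓)  0001-(✓)  001-1(✓)  0011-(✓)  01-00(✓)  01-01(✓)  01-10(✓)  01-11(✓)  010-0(✓)  010-1(✓)  0100-(✓)  0101-(✓)  011-0(✓)  011-1(✓)  0110-(✓)  0111-(✓)  1-001(✓)  1-101(✓)  10-01(✓)  100-1(✓)  11-01(✓)  111-1(✓)  1110-(✓)
size-2^2 implicants → --001(✓)  --101(✓)  -0-01(✓)  -00-1  -1-01(✓)  -11-1  -110-  0--01(✓)  0--10(✓)  0--11(✓)  0-0-0(✓)  0-0-1(✓)  0-00-(✓)  0-01-(✓)  0-1-1(✓)  0-11-(✓)  00--1(✓)  00-1-(✓)  000--(✓)  01--0(✓)  01--1(✓)  01-0-(✓)  01-1-(✓)  010--(✓)  011--(✓)  1--01(✓)
size-2^3 implicants → ---01  0---1  0--1-  0-0--  01---
Unchecked terms (primes): ---01, -00-1, -0110, -11-1, -110-, 0---1, 0--1-, 0-0--, 01---
Minterm coverage:
  m0 ⊆ 0-0-- [E]
  m1 ⊆ ---01,-00-1,0---1,0-0--
  m2 ⊆ 0--1-,0-0--
  m3 ⊆ -00-1,0---1,0--1-,0-0--
  m5 ⊆ ---01,0---1
  m6 ⊆ -0110,0--1-
  m7 ⊆ 0---1,0--1-
  m8 ⊆ 0-0--,01---
  m9 ⊆ ---01,0---1,0-0--,01---
  m10 ⊆ 0--1-,0-0--,01---
  m11 ⊆ 0---1,0--1-,0-0--,01---
  m12 ⊆ -110-,01---
  m14 ⊆ 0--1-,01---
  m15 ⊆ -11-1,0---1,0--1-,01---
  m17 ⊆ ---01,-00-1
  m19 ⊆ -00-1 [E]
  m21 ⊆ ---01 [E]
  m22 ⊆ -0110 [E]
  m25 ⊆ ---01 [E]
  m28 ⊆ -110- [E]
  m29 ⊆ ---01,-11-1,-110-
  m31 ⊆ -11-1 [E]
E = {---01, -00-1, -0110, -11-1, -110-, 0-0--}

YES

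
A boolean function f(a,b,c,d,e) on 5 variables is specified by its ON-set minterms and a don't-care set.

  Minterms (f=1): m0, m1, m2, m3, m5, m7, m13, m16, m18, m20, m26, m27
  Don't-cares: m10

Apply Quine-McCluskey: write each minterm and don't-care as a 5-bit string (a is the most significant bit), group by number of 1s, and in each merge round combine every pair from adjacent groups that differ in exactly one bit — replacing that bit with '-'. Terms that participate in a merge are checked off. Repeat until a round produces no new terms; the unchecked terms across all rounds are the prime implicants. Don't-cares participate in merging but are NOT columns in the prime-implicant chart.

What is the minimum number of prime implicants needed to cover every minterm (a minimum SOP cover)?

5

[col 0] 00000*, 00001*, 00010*, 00011*, 00101*, 00111*, 01010*, 01101*, 10000*, 10010*, 10100*, 11010*, 11011*
[col 1] -0000*, -0010*, -1010*, 0-010*, 0-101, 00-01*, 00-11*, 000-0*, 000-1*, 0000-*, 0001-*, 001-1*, 1-010*, 10-00, 100-0*, 1101-
[col 2] --010, -00-0, 00--1, 000--
Prime implicants: --010, -00-0, 0-101, 00--1, 000--, 10-00, 1101-
PI chart (minterm → PIs covering it):
  0 | -00-0,000--
  1 | 00--1,000--
  2 | --010,-00-0,000--
  3 | 00--1,000--
  5 | 0-101,00--1
  7 | 00--1  (sole → essential)
  13 | 0-101  (sole → essential)
  16 | -00-0,10-00
  18 | --010,-00-0
  20 | 10-00  (sole → essential)
  26 | --010,1101-
  27 | 1101-  (sole → essential)
Essential prime implicants: 0-101, 00--1, 10-00, 1101-
Petrick residual → -00-0
Minimum SOP uses 5 PIs: b'c'e' + a'cd'e + a'b'e + ab'd'e' + abc'd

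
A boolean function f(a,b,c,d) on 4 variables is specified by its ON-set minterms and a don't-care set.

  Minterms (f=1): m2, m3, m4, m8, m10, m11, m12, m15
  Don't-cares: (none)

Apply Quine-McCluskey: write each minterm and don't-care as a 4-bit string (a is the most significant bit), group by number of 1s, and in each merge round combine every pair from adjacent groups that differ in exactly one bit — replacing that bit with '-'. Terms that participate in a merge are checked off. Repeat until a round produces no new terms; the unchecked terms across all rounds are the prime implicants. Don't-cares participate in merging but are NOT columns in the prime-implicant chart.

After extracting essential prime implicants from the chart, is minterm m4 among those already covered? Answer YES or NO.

[col 0] 0010*, 0011*, 0100*, 1000*, 1010*, 1011*, 1100*, 1111*
[col 1] -010*, -011*, -100, 001-*, 1-00, 1-11, 10-0, 101-*
[col 2] -01-
Prime implicants: -01-, -100, 1-00, 1-11, 10-0
PI chart (minterm → PIs covering it):
  2 | -01-  (sole → essential)
  3 | -01-  (sole → essential)
  4 | -100  (sole → essential)
  8 | 1-00,10-0
  10 | -01-,10-0
  11 | -01-,1-11
  12 | -100,1-00
  15 | 1-11  (sole → essential)
Essential prime implicants: -01-, -100, 1-11

YES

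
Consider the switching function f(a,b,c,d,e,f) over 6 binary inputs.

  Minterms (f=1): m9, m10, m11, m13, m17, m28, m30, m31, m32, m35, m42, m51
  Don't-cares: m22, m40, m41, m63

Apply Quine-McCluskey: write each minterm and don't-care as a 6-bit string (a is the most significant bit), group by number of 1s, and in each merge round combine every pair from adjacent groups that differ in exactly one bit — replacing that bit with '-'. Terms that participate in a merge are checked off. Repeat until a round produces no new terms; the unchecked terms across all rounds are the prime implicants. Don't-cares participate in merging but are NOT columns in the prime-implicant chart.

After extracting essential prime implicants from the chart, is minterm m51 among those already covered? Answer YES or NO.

size-2^0 implicants → 001001(✓)  001010(✓)  001011(✓)  001101(✓)  010001  010110(✓)  011100(✓)  011110(✓)  011111(✓)  100000(✓)  100011(✓)  101000(✓)  101001(✓)  101010(✓)  110011(✓)  111111(✓)
size-2^1 implicants → -01001  -01010  -11111  001-01  0010-1  00101-  01-110  0111-0  01111-  1-0011  10-000  1010-0  10100-
Unchecked terms (primes): -01001, -01010, -11111, 001-01, 0010-1, 00101-, 01-110, 010001, 0111-0, 01111-, 1-0011, 10-000, 1010-0, 10100-
Minterm coverage:
  m9 ⊆ -01001,001-01,0010-1
  m10 ⊆ -01010,00101-
  m11 ⊆ 0010-1,00101-
  m13 ⊆ 001-01 [E]
  m17 ⊆ 010001 [E]
  m28 ⊆ 0111-0 [E]
  m30 ⊆ 01-110,0111-0,01111-
  m31 ⊆ -11111,01111-
  m32 ⊆ 10-000 [E]
  m35 ⊆ 1-0011 [E]
  m42 ⊆ -01010,1010-0
  m51 ⊆ 1-0011 [E]
E = {001-01, 010001, 0111-0, 1-0011, 10-000}

YES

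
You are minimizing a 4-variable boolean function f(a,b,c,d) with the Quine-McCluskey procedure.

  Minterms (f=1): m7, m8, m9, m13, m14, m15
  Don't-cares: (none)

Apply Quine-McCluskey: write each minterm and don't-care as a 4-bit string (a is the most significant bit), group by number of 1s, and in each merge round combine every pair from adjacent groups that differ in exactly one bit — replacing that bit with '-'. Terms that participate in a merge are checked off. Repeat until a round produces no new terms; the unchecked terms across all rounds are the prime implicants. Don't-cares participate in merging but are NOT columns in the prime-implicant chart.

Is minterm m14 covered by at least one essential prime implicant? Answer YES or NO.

size-2^0 implicants → 0111(✓)  1000(✓)  1001(✓)  1101(✓)  1110(✓)  1111(✓)
size-2^1 implicants → -111  1-01  100-  11-1  111-
Unchecked terms (primes): -111, 1-01, 100-, 11-1, 111-
Minterm coverage:
  m7 ⊆ -111 [E]
  m8 ⊆ 100- [E]
  m9 ⊆ 1-01,100-
  m13 ⊆ 1-01,11-1
  m14 ⊆ 111- [E]
  m15 ⊆ -111,11-1,111-
E = {-111, 100-, 111-}

YES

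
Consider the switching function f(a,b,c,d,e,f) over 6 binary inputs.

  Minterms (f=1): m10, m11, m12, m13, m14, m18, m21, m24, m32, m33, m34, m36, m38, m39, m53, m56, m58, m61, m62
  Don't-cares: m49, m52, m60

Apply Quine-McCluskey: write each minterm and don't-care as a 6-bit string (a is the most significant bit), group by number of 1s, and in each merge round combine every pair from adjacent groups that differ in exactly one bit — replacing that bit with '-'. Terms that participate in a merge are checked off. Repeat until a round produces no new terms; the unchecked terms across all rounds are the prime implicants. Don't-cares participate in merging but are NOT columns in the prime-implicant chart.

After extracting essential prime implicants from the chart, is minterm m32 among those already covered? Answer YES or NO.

YES

size-2^0 implicants → 001010(✓)  001011(✓)  001100(✓)  001101(✓)  001110(✓)  010010  010101(✓)  011000(✓)  100000(✓)  100001(✓)  100010(✓)  100100(✓)  100110(✓)  100111(✓)  110001(✓)  110100(✓)  110101(✓)  111000(✓)  111010(✓)  111100(✓)  111101(✓)  111110(✓)
size-2^1 implicants → -10101  -11000  001-10  00101-  0011-0  00110-  1-0001  1-0100  100-00(✓)  100-10(✓)  1000-0(✓)  10000-  1001-0(✓)  10011-  11-100(✓)  11-101(✓)  110-01  11010-(✓)  111-00(✓)  111-10(✓)  1110-0(✓)  1111-0(✓)  11110-(✓)
size-2^2 implicants → 100--0  11-10-  111--0
Unchecked terms (primes): -10101, -11000, 001-10, 00101-, 0011-0, 00110-, 010010, 1-0001, 1-0100, 100--0, 10000-, 10011-, 11-10-, 110-01, 111--0
Minterm coverage:
  m10 ⊆ 001-10,00101-
  m11 ⊆ 00101- [E]
  m12 ⊆ 0011-0,00110-
  m13 ⊆ 00110- [E]
  m14 ⊆ 001-10,0011-0
  m18 ⊆ 010010 [E]
  m21 ⊆ -10101 [E]
  m24 ⊆ -11000 [E]
  m32 ⊆ 100--0,10000-
  m33 ⊆ 1-0001,10000-
  m34 ⊆ 100--0 [E]
  m36 ⊆ 1-0100,100--0
  m38 ⊆ 100--0,10011-
  m39 ⊆ 10011- [E]
  m53 ⊆ -10101,11-10-,110-01
  m56 ⊆ -11000,111--0
  m58 ⊆ 111--0 [E]
  m61 ⊆ 11-10- [E]
  m62 ⊆ 111--0 [E]
E = {-10101, -11000, 00101-, 00110-, 010010, 100--0, 10011-, 11-10-, 111--0}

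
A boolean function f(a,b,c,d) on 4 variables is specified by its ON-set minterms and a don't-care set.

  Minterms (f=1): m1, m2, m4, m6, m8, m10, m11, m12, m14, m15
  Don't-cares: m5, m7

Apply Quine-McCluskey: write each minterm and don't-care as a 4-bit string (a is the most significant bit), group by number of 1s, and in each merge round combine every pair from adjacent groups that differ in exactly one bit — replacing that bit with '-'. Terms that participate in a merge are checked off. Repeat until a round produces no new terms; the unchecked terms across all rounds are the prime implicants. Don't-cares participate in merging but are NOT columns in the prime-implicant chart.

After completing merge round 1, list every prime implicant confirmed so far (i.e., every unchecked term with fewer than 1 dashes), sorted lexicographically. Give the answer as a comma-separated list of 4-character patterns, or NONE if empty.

[col 0] 0001*, 0010*, 0100*, 0101*, 0110*, 0111*, 1000*, 1010*, 1011*, 1100*, 1110*, 1111*
[col 1] -010*, -100*, -110*, -111*, 0-01, 0-10*, 01-0*, 01-1*, 010-*, 011-*, 1-00*, 1-10*, 1-11*, 10-0*, 101-*, 11-0*, 111-*
[col 2] --10, -1-0, -11-, 01--, 1--0, 1-1-
Prime implicants: --10, -1-0, -11-, 0-01, 01--, 1--0, 1-1-

NONE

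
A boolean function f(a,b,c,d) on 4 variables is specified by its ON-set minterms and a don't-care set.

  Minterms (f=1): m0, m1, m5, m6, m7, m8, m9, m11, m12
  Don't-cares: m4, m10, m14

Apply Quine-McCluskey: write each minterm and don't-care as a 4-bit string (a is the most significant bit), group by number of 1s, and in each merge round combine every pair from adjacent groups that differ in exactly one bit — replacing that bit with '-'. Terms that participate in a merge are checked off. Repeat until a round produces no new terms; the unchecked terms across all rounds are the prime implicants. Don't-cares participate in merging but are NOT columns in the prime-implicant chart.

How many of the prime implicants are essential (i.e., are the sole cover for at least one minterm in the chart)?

size-2^0 implicants → 0000(✓)  0001(✓)  0100(✓)  0101(✓)  0110(✓)  0111(✓)  1000(✓)  1001(✓)  1010(✓)  1011(✓)  1100(✓)  1110(✓)
size-2^1 implicants → -000(✓)  -001(✓)  -100(✓)  -110(✓)  0-00(✓)  0-01(✓)  000-(✓)  01-0(✓)  01-1(✓)  010-(✓)  011-(✓)  1-00(✓)  1-10(✓)  10-0(✓)  10-1(✓)  100-(✓)  101-(✓)  11-0(✓)
size-2^2 implicants → --00  -00-  -1-0  0-0-  01--  1--0  10--
Unchecked terms (primes): --00, -00-, -1-0, 0-0-, 01--, 1--0, 10--
Minterm coverage:
  m0 ⊆ --00,-00-,0-0-
  m1 ⊆ -00-,0-0-
  m5 ⊆ 0-0-,01--
  m6 ⊆ -1-0,01--
  m7 ⊆ 01-- [E]
  m8 ⊆ --00,-00-,1--0,10--
  m9 ⊆ -00-,10--
  m11 ⊆ 10-- [E]
  m12 ⊆ --00,-1-0,1--0
E = {01--, 10--}

2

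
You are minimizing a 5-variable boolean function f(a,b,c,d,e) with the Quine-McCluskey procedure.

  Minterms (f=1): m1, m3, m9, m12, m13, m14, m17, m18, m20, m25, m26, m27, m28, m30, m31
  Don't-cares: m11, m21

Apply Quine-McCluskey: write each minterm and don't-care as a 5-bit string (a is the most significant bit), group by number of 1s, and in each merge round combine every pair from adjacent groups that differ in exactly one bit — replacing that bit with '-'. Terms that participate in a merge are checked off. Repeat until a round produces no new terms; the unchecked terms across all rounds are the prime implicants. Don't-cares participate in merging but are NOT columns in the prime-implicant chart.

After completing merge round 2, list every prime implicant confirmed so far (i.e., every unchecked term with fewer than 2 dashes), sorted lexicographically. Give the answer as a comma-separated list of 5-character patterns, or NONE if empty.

[col 0] 00001*, 00011*, 01001*, 01011*, 01100*, 01101*, 01110*, 10001*, 10010*, 10100*, 10101*, 11001*, 11010*, 11011*, 11100*, 11110*, 11111*
[col 1] -0001*, -1001*, -1011*, -1100*, -1110*, 0-001*, 0-011*, 000-1*, 01-01, 010-1*, 011-0*, 0110-, 1-001*, 1-010, 1-100, 10-01, 1010-, 11-10*, 11-11*, 110-1*, 1101-*, 111-0*, 1111-*
[col 2] --001, -10-1, -11-0, 0-0-1, 11-1-
Prime implicants: --001, -10-1, -11-0, 0-0-1, 01-01, 0110-, 1-010, 1-100, 10-01, 1010-, 11-1-

01-01, 0110-, 1-010, 1-100, 10-01, 1010-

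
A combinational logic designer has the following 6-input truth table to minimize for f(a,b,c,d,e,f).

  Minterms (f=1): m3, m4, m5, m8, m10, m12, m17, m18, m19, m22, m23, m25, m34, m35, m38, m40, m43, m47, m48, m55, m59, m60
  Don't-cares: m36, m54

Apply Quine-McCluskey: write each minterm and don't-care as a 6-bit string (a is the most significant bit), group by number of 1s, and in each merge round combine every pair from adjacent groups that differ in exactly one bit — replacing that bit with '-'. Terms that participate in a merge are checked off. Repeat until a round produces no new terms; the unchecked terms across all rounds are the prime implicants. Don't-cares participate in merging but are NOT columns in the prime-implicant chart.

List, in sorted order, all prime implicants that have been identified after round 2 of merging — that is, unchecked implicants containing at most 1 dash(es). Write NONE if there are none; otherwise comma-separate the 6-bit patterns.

size-2^0 implicants → 000011(✓)  000100(✓)  000101(✓)  001000(✓)  001010(✓)  001100(✓)  010001(✓)  010010(✓)  010011(✓)  010110(✓)  010111(✓)  011001(✓)  100010(✓)  100011(✓)  100100(✓)  100110(✓)  101000(✓)  101011(✓)  101111(✓)  110000  110110(✓)  110111(✓)  111011(✓)  111100
size-2^1 implicants → -00011  -00100  -01000  -10110(✓)  -10111(✓)  0-0011  00-100  00010-  001-00  0010-0  01-001  010-10(✓)  010-11(✓)  0100-1  01001-(✓)  01011-(✓)  1-0110  1-1011  10-011  100-10  10001-  1001-0  101-11  11011-(✓)
size-2^2 implicants → -1011-  010-1-
Unchecked terms (primes): -00011, -00100, -01000, -1011-, 0-0011, 00-100, 00010-, 001-00, 0010-0, 01-001, 010-1-, 0100-1, 1-0110, 1-1011, 10-011, 100-10, 10001-, 1001-0, 101-11, 110000, 111100

-00011, -00100, -01000, 0-0011, 00-100, 00010-, 001-00, 0010-0, 01-001, 0100-1, 1-0110, 1-1011, 10-011, 100-10, 10001-, 1001-0, 101-11, 110000, 111100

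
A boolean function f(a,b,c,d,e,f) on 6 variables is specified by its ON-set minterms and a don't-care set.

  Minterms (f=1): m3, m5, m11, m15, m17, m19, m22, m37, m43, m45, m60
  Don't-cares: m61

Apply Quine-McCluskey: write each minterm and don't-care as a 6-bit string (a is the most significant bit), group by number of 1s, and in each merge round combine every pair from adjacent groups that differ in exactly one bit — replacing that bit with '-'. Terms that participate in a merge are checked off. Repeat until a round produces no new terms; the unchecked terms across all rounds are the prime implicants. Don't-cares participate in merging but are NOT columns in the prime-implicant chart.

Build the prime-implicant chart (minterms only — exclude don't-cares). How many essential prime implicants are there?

Round 0: 000011✓ 000101✓ 001011✓ 001111✓ 010001✓ 010011✓ 010110 100101✓ 101011✓ 101101✓ 111100✓ 111101✓
Round 1: -00101 -01011 0-0011 00-011 001-11 0100-1 1-1101 10-101 11110-
PIs = {-00101, -01011, 0-0011, 00-011, 001-11, 0100-1, 010110, 1-1101, 10-101, 11110-}
Coverage chart:
  m3: 0-0011,00-011
  m5: -00101 ←essential
  m11: -01011,00-011,001-11
  m15: 001-11 ←essential
  m17: 0100-1 ←essential
  m19: 0-0011,0100-1
  m22: 010110 ←essential
  m37: -00101,10-101
  m43: -01011 ←essential
  m45: 1-1101,10-101
  m60: 11110- ←essential
Essential: -00101, -01011, 001-11, 0100-1, 010110, 11110-

6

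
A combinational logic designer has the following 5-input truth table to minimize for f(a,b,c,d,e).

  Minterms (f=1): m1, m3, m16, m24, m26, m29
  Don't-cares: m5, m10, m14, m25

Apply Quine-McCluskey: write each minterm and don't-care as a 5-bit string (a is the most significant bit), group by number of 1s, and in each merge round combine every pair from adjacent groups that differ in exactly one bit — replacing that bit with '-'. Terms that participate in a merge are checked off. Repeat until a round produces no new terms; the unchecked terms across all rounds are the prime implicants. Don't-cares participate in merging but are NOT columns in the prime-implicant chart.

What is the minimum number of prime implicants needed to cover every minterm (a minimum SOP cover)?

4

Round 0: 00001✓ 00011✓ 00101✓ 01010✓ 01110✓ 10000✓ 11000✓ 11001✓ 11010✓ 11101✓
Round 1: -1010 00-01 000-1 01-10 1-000 11-01 110-0 1100-
PIs = {-1010, 00-01, 000-1, 01-10, 1-000, 11-01, 110-0, 1100-}
Coverage chart:
  m1: 00-01,000-1
  m3: 000-1 ←essential
  m16: 1-000 ←essential
  m24: 1-000,110-0,1100-
  m26: -1010,110-0
  m29: 11-01 ←essential
Essential: 000-1, 1-000, 11-01
Petrick residual → -1010
Min cover (4 terms): bc'de' + a'b'c'e + ac'd'e' + abd'e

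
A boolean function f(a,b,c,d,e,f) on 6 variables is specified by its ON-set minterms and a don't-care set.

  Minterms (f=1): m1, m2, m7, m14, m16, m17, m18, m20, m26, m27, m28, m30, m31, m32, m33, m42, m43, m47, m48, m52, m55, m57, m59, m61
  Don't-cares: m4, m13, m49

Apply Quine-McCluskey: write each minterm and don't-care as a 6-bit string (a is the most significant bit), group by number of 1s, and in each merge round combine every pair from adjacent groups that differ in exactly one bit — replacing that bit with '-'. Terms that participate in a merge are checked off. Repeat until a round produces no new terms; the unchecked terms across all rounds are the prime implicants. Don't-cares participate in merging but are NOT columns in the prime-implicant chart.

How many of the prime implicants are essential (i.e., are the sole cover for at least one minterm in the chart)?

Round 0: 000001✓ 000010✓ 000100✓ 000111 001101 001110✓ 010000✓ 010001✓ 010010✓ 010100✓ 011010✓ 011011✓ 011100✓ 011110✓ 011111✓ 100000✓ 100001✓ 101010✓ 101011✓ 101111✓ 110000✓ 110001✓ 110100✓ 110111 111001✓ 111011✓ 111101✓
Round 1: -00001✓ -10000✓ -10001✓ -10100✓ -11011 0-0001✓ 0-0010 0-0100 0-1110 01-010 01-100 010-00✓ 0100-0 01000-✓ 011-10✓ 011-11✓ 01101-✓ 0111-0 01111-✓ 1-0000✓ 1-0001✓ 1-1011 10000-✓ 101-11 10101- 11-001 110-00✓ 11000-✓ 111-01 1110-1
Round 2: --0001 -10-00 -1000- 011-1- 1-000-
PIs = {--0001, -10-00, -1000-, -11011, 0-0010, 0-0100, 0-1110, 000111, 001101, 01-010, 01-100, 0100-0, 011-1-, 0111-0, 1-000-, 1-1011, 101-11, 10101-, 11-001, 110111, 111-01, 1110-1}
Coverage chart:
  m1: --0001 ←essential
  m2: 0-0010 ←essential
  m7: 000111 ←essential
  m14: 0-1110 ←essential
  m16: -10-00,-1000-,0100-0
  m17: --0001,-1000-
  m18: 0-0010,01-010,0100-0
  m20: -10-00,0-0100,01-100
  m26: 01-010,011-1-
  m27: -11011,011-1-
  m28: 01-100,0111-0
  m30: 0-1110,011-1-,0111-0
  m31: 011-1- ←essential
  m32: 1-000- ←essential
  m33: --0001,1-000-
  m42: 10101- ←essential
  m43: 1-1011,101-11,10101-
  m47: 101-11 ←essential
  m48: -10-00,-1000-,1-000-
  m52: -10-00 ←essential
  m55: 110111 ←essential
  m57: 11-001,111-01,1110-1
  m59: -11011,1-1011,1110-1
  m61: 111-01 ←essential
Essential: --0001, -10-00, 0-0010, 0-1110, 000111, 011-1-, 1-000-, 101-11, 10101-, 110111, 111-01

11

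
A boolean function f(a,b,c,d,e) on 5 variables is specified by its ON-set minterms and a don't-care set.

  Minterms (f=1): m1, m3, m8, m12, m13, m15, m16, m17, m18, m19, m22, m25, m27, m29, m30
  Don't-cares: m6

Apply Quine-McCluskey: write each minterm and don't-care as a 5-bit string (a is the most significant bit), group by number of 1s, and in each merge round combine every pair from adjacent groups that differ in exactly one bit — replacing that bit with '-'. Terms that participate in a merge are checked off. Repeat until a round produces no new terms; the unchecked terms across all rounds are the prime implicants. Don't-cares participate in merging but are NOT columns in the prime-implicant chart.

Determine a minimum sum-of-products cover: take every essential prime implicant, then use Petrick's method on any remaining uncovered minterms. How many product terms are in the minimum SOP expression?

Round 0: 00001✓ 00011✓ 00110✓ 01000✓ 01100✓ 01101✓ 01111✓ 10000✓ 10001✓ 10010✓ 10011✓ 10110✓ 11001✓ 11011✓ 11101✓ 11110✓
Round 1: -0001✓ -0011✓ -0110 -1101 000-1✓ 01-00 011-1 0110- 1-001✓ 1-011✓ 1-110 10-10 100-0✓ 100-1✓ 1000-✓ 1001-✓ 11-01 110-1✓
Round 2: -00-1 1-0-1 100--
PIs = {-00-1, -0110, -1101, 01-00, 011-1, 0110-, 1-0-1, 1-110, 10-10, 100--, 11-01}
Coverage chart:
  m1: -00-1 ←essential
  m3: -00-1 ←essential
  m8: 01-00 ←essential
  m12: 01-00,0110-
  m13: -1101,011-1,0110-
  m15: 011-1 ←essential
  m16: 100-- ←essential
  m17: -00-1,1-0-1,100--
  m18: 10-10,100--
  m19: -00-1,1-0-1,100--
  m22: -0110,1-110,10-10
  m25: 1-0-1,11-01
  m27: 1-0-1 ←essential
  m29: -1101,11-01
  m30: 1-110 ←essential
Essential: -00-1, 01-00, 011-1, 1-0-1, 1-110, 100--
Petrick residual → -1101
Min cover (7 terms): b'c'e + bcd'e + a'bd'e' + a'bce + ac'e + acde' + ab'c'

7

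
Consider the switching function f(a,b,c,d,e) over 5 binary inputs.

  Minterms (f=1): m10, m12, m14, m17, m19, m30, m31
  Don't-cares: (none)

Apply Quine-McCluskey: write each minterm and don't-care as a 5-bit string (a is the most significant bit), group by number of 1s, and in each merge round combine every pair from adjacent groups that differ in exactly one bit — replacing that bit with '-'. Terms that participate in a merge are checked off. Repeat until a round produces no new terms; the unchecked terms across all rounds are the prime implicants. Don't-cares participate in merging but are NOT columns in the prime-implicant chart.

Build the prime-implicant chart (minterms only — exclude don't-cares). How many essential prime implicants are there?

4

Round 0: 01010✓ 01100✓ 01110✓ 10001✓ 10011✓ 11110✓ 11111✓
Round 1: -1110 01-10 011-0 100-1 1111-
PIs = {-1110, 01-10, 011-0, 100-1, 1111-}
Coverage chart:
  m10: 01-10 ←essential
  m12: 011-0 ←essential
  m14: -1110,01-10,011-0
  m17: 100-1 ←essential
  m19: 100-1 ←essential
  m30: -1110,1111-
  m31: 1111- ←essential
Essential: 01-10, 011-0, 100-1, 1111-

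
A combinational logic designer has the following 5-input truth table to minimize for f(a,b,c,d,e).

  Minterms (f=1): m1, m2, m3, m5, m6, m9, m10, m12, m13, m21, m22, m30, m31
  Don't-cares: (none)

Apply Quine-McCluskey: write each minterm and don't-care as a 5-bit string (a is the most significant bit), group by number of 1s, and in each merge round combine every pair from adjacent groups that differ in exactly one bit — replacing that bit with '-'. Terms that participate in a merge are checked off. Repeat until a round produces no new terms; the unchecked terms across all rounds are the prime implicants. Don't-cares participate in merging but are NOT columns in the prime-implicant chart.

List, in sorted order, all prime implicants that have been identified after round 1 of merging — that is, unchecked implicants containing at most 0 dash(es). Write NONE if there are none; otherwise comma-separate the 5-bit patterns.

NONE

Round 0: 00001✓ 00010✓ 00011✓ 00101✓ 00110✓ 01001✓ 01010✓ 01100✓ 01101✓ 10101✓ 10110✓ 11110✓ 11111✓
Round 1: -0101 -0110 0-001✓ 0-010 0-101✓ 00-01✓ 00-10 000-1 0001- 01-01✓ 0110- 1-110 1111-
Round 2: 0--01
PIs = {-0101, -0110, 0--01, 0-010, 00-10, 000-1, 0001-, 0110-, 1-110, 1111-}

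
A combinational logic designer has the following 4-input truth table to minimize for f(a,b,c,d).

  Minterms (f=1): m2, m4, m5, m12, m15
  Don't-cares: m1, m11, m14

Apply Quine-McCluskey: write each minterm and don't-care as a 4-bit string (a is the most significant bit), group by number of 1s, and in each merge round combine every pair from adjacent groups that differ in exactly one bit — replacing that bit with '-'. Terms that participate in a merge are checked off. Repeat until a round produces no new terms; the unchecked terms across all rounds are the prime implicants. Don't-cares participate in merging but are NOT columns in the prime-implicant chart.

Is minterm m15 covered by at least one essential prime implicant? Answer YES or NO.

Round 0: 0001✓ 0010 0100✓ 0101✓ 1011✓ 1100✓ 1110✓ 1111✓
Round 1: -100 0-01 010- 1-11 11-0 111-
PIs = {-100, 0-01, 0010, 010-, 1-11, 11-0, 111-}
Coverage chart:
  m2: 0010 ←essential
  m4: -100,010-
  m5: 0-01,010-
  m12: -100,11-0
  m15: 1-11,111-
Essential: 0010

NO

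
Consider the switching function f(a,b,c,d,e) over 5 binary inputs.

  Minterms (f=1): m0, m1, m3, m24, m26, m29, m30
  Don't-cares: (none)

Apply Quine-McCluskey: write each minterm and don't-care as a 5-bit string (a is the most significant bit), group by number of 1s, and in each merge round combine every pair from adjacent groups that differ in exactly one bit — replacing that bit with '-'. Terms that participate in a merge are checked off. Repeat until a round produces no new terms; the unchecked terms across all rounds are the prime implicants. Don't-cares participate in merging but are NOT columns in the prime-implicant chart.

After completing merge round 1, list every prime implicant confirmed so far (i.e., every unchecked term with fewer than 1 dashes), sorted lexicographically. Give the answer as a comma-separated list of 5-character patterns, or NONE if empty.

11101

Round 0: 00000✓ 00001✓ 00011✓ 11000✓ 11010✓ 11101 11110✓
Round 1: 000-1 0000- 11-10 110-0
PIs = {000-1, 0000-, 11-10, 110-0, 11101}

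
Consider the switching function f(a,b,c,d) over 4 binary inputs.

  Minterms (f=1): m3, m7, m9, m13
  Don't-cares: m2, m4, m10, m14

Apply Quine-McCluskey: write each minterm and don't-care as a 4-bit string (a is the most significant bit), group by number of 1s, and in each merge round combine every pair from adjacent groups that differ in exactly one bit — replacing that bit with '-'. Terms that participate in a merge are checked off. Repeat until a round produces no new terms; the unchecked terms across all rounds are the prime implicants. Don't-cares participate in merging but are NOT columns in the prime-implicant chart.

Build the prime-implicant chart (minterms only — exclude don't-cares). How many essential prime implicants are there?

2

Round 0: 0010✓ 0011✓ 0100 0111✓ 1001✓ 1010✓ 1101✓ 1110✓
Round 1: -010 0-11 001- 1-01 1-10
PIs = {-010, 0-11, 001-, 0100, 1-01, 1-10}
Coverage chart:
  m3: 0-11,001-
  m7: 0-11 ←essential
  m9: 1-01 ←essential
  m13: 1-01 ←essential
Essential: 0-11, 1-01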